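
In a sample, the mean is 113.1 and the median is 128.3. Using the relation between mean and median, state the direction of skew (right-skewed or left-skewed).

left-skewed

mean − median = 113.1 − 128.3 = -15.2
mean < median ⇒ the longer tail is on the left ⇒ left-skewed (negatively skewed).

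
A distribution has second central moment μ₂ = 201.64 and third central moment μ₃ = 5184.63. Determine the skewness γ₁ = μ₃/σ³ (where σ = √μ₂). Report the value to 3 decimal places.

1.811

σ = √μ₂ = √201.64 = 14.20000
σ³ = μ₂^(3/2) = 2863.28800
γ₁ = μ₃/σ³ = 5184.63 / 2863.28800 ≈ 1.811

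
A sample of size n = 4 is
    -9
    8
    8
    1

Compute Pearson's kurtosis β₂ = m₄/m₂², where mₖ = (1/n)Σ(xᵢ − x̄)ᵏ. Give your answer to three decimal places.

1.832

x̄ = 2.0000
Σ(xᵢ − x̄)² = 194.0000 ⇒ m₂ = 48.50000
Σ(xᵢ − x̄)⁴ = 17234.0000 ⇒ m₄ = 4308.50000
m₂² = 2352.25000
β₂ = m₄/m₂² = 4308.50000 / 2352.25000 ≈ 1.832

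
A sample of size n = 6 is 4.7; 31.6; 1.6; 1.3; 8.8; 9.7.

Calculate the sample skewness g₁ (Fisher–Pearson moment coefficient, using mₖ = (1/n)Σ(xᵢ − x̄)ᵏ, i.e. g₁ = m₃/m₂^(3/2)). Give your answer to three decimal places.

x̄ = (4.7 + 31.6 + 1.6 + 1.3 + 8.8 + 9.7) / 6 = 9.6167
deviations (xᵢ − x̄): -4.9167, 21.9833, -8.0167, -8.3167, -0.8167, 0.0833
Σ(xᵢ − x̄)² = 641.5483 ⇒ m₂ = 641.5483/6 = 106.92472
Σ(xᵢ − x̄)³ = 9413.9756 ⇒ m₃ = 9413.9756/6 = 1568.99593
m₂^(3/2) = 106.92472^(1.5) = 1105.64879
g₁ = m₃ / m₂^(3/2) = 1568.99593 / 1105.64879 ≈ 1.419

1.419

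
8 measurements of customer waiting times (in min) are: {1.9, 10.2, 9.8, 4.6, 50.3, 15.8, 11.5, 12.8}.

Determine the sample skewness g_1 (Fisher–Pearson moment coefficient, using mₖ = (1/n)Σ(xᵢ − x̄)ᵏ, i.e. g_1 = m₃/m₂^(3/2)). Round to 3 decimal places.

1.877

x̄ = (1.9 + 10.2 + 9.8 + 4.6 + 50.3 + 15.8 + 11.5 + 12.8) / 8 = 14.6125
deviations (xᵢ − x̄): -12.7125, -4.4125, -4.8125, -10.0125, 35.6875, 1.1875, -3.1125, -1.8125
Σ(xᵢ − x̄)² = 1592.4688 ⇒ m₂ = 1592.4688/8 = 199.05859
Σ(xᵢ − x̄)³ = 42161.5214 ⇒ m₃ = 42161.5214/8 = 5270.19018
m₂^(3/2) = 199.05859^(1.5) = 2808.48040
g_1 = m₃ / m₂^(3/2) = 5270.19018 / 2808.48040 ≈ 1.877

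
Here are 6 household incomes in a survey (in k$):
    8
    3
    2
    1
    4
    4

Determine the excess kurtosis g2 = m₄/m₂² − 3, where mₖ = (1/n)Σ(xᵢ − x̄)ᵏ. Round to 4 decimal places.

x̄ = 3.6667
Σ(xᵢ − x̄)² = 29.3333 ⇒ m₂ = 4.88889
Σ(xᵢ − x̄)⁴ = 411.1111 ⇒ m₄ = 68.51852
m₂² = 23.90123
g2 = m₄/m₂² − 3 = 2.86674 − 3 ≈ -0.1333

-0.1333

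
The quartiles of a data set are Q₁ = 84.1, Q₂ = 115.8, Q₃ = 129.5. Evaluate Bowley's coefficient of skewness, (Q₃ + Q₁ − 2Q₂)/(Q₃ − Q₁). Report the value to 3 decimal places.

-0.396

numerator: Q₃ + Q₁ − 2Q₂ = 129.5 + 84.1 − 2×115.8 = -18.0000
denominator: Q₃ − Q₁ = 129.5 − 84.1 = 45.4000
Bowley skewness = -18.0000 / 45.4000 ≈ -0.396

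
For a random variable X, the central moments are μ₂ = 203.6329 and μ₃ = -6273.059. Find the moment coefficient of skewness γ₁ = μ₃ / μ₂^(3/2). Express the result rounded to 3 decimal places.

-2.159

σ = √μ₂ = √203.6329 = 14.27000
σ³ = μ₂^(3/2) = 2905.84148
γ₁ = μ₃/σ³ = -6273.059 / 2905.84148 ≈ -2.159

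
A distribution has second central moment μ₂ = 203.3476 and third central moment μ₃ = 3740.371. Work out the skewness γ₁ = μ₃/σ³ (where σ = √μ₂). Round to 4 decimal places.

1.2899

σ = √μ₂ = √203.3476 = 14.26000
σ³ = μ₂^(3/2) = 2899.73678
γ₁ = μ₃/σ³ = 3740.371 / 2899.73678 ≈ 1.2899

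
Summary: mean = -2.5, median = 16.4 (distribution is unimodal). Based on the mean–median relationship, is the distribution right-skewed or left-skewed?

mean − median = -2.5 − 16.4 = -18.9
mean < median ⇒ the longer tail is on the left ⇒ left-skewed (negatively skewed).

left-skewed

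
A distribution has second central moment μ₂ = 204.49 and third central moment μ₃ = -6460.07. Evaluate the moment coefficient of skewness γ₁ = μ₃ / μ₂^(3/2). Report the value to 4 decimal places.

σ = √μ₂ = √204.49 = 14.30000
σ³ = μ₂^(3/2) = 2924.20700
γ₁ = μ₃/σ³ = -6460.07 / 2924.20700 ≈ -2.2092

-2.2092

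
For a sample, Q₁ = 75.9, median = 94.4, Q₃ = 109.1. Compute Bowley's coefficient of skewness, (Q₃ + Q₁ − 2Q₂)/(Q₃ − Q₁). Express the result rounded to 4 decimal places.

-0.1145

numerator: Q₃ + Q₁ − 2Q₂ = 109.1 + 75.9 − 2×94.4 = -3.8000
denominator: Q₃ − Q₁ = 109.1 − 75.9 = 33.2000
Bowley skewness = -3.8000 / 33.2000 ≈ -0.1145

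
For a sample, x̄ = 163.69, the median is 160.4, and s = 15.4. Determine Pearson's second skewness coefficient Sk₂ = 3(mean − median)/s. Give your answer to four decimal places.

Sk₂ = 3(163.69 − 160.4) / 15.4 = 3 × 3.2900 / 15.4
    = 9.8700 / 15.4 ≈ 0.6409

0.6409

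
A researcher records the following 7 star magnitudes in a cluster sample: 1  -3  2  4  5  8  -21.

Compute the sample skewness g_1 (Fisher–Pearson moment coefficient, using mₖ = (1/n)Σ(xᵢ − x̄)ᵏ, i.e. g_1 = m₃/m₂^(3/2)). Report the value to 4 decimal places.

x̄ = (1 - 3 + 2 + 4 + 5 + 8 - 21) / 7 = -0.5714
deviations (xᵢ − x̄): 1.5714, -2.4286, 2.5714, 4.5714, 5.5714, 8.5714, -20.4286
Σ(xᵢ − x̄)² = 557.7143 ⇒ m₂ = 557.7143/7 = 79.67347
Σ(xᵢ − x̄)³ = -7620.6122 ⇒ m₃ = -7620.6122/7 = -1088.65889
m₂^(3/2) = 79.67347^(1.5) = 711.16536
g_1 = m₃ / m₂^(3/2) = -1088.65889 / 711.16536 ≈ -1.5308

-1.5308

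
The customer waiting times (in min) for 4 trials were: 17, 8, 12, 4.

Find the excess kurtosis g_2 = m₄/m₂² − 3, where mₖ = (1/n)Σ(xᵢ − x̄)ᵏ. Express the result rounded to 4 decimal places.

x̄ = 10.2500
Σ(xᵢ − x̄)² = 92.7500 ⇒ m₂ = 23.18750
Σ(xᵢ − x̄)⁴ = 3636.8281 ⇒ m₄ = 909.20703
m₂² = 537.66016
g_2 = m₄/m₂² − 3 = 1.69104 − 3 ≈ -1.3090

-1.3090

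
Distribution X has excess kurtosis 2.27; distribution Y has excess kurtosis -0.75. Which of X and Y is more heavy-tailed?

X

Higher excess kurtosis ⇒ heavier tails relative to the normal distribution.
2.27 vs -0.75: the larger is 2.27, so X has heavier tails. (X is leptokurtic — heavier-than-normal tails; the other is platykurtic.)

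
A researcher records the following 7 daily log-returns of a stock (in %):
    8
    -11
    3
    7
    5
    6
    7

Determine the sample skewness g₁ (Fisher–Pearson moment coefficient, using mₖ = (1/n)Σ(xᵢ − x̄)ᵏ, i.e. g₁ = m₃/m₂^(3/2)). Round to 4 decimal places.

-1.7974

x̄ = (8 - 11 + 3 + 7 + 5 + 6 + 7) / 7 = 3.5714
deviations (xᵢ − x̄): 4.4286, -14.5714, -0.5714, 3.4286, 1.4286, 2.4286, 3.4286
Σ(xᵢ − x̄)² = 263.7143 ⇒ m₂ = 263.7143/7 = 37.67347
Σ(xᵢ − x̄)³ = -2909.3878 ⇒ m₃ = -2909.3878/7 = -415.62682
m₂^(3/2) = 37.67347^(1.5) = 231.23492
g₁ = m₃ / m₂^(3/2) = -415.62682 / 231.23492 ≈ -1.7974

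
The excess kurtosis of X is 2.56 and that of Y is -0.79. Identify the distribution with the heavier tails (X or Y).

Higher excess kurtosis ⇒ heavier tails relative to the normal distribution.
2.56 vs -0.79: the larger is 2.56, so X has heavier tails. (X is leptokurtic — heavier-than-normal tails; the other is platykurtic.)

X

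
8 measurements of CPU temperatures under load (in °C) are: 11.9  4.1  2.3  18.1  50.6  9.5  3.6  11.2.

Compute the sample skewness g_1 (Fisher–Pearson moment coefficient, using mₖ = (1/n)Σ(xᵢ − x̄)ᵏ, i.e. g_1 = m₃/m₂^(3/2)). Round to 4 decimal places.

x̄ = (11.9 + 4.1 + 2.3 + 18.1 + 50.6 + 9.5 + 3.6 + 11.2) / 8 = 13.9125
deviations (xᵢ − x̄): -2.0125, -9.8125, -11.6125, 4.1875, 36.6875, -4.4125, -10.3125, -2.7125
Σ(xᵢ − x̄)² = 1731.8688 ⇒ m₂ = 1731.8688/8 = 216.48359
Σ(xᵢ − x̄)³ = 45732.3239 ⇒ m₃ = 45732.3239/8 = 5716.54049
m₂^(3/2) = 216.48359^(1.5) = 3185.20569
g_1 = m₃ / m₂^(3/2) = 5716.54049 / 3185.20569 ≈ 1.7947

1.7947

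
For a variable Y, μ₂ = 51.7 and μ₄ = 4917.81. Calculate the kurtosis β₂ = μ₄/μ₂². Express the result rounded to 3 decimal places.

1.840

μ₂² = 51.7² = 2672.89000
μ₄/μ₂² = 4917.81 / 2672.89000 = 1.83988
β₂ ≈ 1.840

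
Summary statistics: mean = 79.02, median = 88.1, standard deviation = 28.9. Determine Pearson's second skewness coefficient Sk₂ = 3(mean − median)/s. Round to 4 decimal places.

-0.9426

Sk₂ = 3(79.02 − 88.1) / 28.9 = 3 × -9.0800 / 28.9
    = -27.2400 / 28.9 ≈ -0.9426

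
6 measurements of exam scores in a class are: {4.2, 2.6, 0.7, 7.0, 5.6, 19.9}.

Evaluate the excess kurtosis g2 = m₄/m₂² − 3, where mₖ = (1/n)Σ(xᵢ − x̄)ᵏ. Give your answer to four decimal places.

0.5156

x̄ = 6.6667
Σ(xᵢ − x̄)² = 234.5933 ⇒ m₂ = 39.09889
Σ(xᵢ − x̄)⁴ = 32246.6681 ⇒ m₄ = 5374.44469
m₂² = 1528.72311
g2 = m₄/m₂² − 3 = 3.51564 − 3 ≈ 0.5156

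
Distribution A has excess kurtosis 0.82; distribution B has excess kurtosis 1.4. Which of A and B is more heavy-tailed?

Higher excess kurtosis ⇒ heavier tails relative to the normal distribution.
0.82 vs 1.4: the larger is 1.4, so B has heavier tails.

B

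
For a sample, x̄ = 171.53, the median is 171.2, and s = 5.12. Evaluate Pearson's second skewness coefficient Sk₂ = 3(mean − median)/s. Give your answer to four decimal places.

Sk₂ = 3(171.53 − 171.2) / 5.12 = 3 × 0.3300 / 5.12
    = 0.9900 / 5.12 ≈ 0.1934

0.1934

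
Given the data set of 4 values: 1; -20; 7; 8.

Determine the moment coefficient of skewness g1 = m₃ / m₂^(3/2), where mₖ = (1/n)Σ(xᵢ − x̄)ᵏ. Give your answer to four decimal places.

x̄ = (1 - 20 + 7 + 8) / 4 = -1.0000
deviations (xᵢ − x̄): 2.0000, -19.0000, 8.0000, 9.0000
Σ(xᵢ − x̄)² = 510.0000 ⇒ m₂ = 510.0000/4 = 127.50000
Σ(xᵢ − x̄)³ = -5610.0000 ⇒ m₃ = -5610.0000/4 = -1402.50000
m₂^(3/2) = 127.50000^(1.5) = 1439.67770
g1 = m₃ / m₂^(3/2) = -1402.50000 / 1439.67770 ≈ -0.9742

-0.9742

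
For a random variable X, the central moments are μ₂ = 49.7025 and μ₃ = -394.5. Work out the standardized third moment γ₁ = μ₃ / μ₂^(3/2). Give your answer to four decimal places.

-1.1258

σ = √μ₂ = √49.7025 = 7.05000
σ³ = μ₂^(3/2) = 350.40263
γ₁ = μ₃/σ³ = -394.5 / 350.40263 ≈ -1.1258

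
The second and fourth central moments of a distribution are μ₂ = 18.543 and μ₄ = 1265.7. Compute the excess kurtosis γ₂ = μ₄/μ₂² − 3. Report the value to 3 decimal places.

0.681

μ₂² = 18.543² = 343.84285
μ₄/μ₂² = 1265.7 / 343.84285 = 3.68104
γ₂ = 3.68104 − 3 ≈ 0.681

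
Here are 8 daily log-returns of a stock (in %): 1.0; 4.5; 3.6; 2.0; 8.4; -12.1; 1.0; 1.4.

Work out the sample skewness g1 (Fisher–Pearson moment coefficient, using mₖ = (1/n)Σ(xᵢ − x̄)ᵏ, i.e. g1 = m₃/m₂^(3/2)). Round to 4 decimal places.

x̄ = (1.0 + 4.5 + 3.6 + 2.0 + 8.4 - 12.1 + 1.0 + 1.4) / 8 = 1.2250
deviations (xᵢ − x̄): -0.2250, 3.2750, 2.3750, 0.7750, 7.1750, -13.3250, -0.2250, 0.1750
Σ(xᵢ − x̄)² = 246.1350 ⇒ m₂ = 246.1350/8 = 30.76688
Σ(xᵢ − x̄)³ = -1947.5842 ⇒ m₃ = -1947.5842/8 = -243.44803
m₂^(3/2) = 30.76688^(1.5) = 170.65738
g1 = m₃ / m₂^(3/2) = -243.44803 / 170.65738 ≈ -1.4265

-1.4265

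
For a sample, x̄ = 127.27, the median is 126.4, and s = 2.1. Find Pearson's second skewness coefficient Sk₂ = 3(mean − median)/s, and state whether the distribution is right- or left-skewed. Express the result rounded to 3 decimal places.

1.243, right-skewed

Sk₂ = 3(127.27 − 126.4) / 2.1 = 3 × 0.8700 / 2.1
    = 2.6100 / 2.1 ≈ 1.243
Sk₂ > 0 ⇒ mean > median ⇒ right-skewed (positive skew).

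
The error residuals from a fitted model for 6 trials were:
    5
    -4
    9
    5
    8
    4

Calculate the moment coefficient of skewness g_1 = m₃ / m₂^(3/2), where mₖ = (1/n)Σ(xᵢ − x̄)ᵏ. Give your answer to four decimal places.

-1.0850

x̄ = (5 - 4 + 9 + 5 + 8 + 4) / 6 = 4.5000
deviations (xᵢ − x̄): 0.5000, -8.5000, 4.5000, 0.5000, 3.5000, -0.5000
Σ(xᵢ − x̄)² = 105.5000 ⇒ m₂ = 105.5000/6 = 17.58333
Σ(xᵢ − x̄)³ = -480.0000 ⇒ m₃ = -480.0000/6 = -80.00000
m₂^(3/2) = 17.58333^(1.5) = 73.73129
g_1 = m₃ / m₂^(3/2) = -80.00000 / 73.73129 ≈ -1.0850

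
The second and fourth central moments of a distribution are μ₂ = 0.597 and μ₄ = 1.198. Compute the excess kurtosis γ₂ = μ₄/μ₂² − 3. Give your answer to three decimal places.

0.361

μ₂² = 0.597² = 0.35641
μ₄/μ₂² = 1.198 / 0.35641 = 3.36131
γ₂ = 3.36131 − 3 ≈ 0.361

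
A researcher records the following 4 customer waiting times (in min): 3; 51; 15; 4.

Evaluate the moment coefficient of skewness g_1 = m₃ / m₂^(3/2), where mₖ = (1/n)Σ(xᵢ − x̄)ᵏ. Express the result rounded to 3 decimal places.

0.968

x̄ = (3 + 51 + 15 + 4) / 4 = 18.2500
deviations (xᵢ − x̄): -15.2500, 32.7500, -3.2500, -14.2500
Σ(xᵢ − x̄)² = 1518.7500 ⇒ m₂ = 1518.7500/4 = 379.68750
Σ(xᵢ − x̄)³ = 28651.8750 ⇒ m₃ = 28651.8750/4 = 7162.96875
m₂^(3/2) = 379.68750^(1.5) = 7398.42796
g_1 = m₃ / m₂^(3/2) = 7162.96875 / 7398.42796 ≈ 0.968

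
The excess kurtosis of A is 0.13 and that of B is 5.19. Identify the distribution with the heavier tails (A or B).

B

Higher excess kurtosis ⇒ heavier tails relative to the normal distribution.
0.13 vs 5.19: the larger is 5.19, so B has heavier tails.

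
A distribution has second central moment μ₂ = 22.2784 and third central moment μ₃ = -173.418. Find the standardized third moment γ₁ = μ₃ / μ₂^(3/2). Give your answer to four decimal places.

-1.6492

σ = √μ₂ = √22.2784 = 4.72000
σ³ = μ₂^(3/2) = 105.15405
γ₁ = μ₃/σ³ = -173.418 / 105.15405 ≈ -1.6492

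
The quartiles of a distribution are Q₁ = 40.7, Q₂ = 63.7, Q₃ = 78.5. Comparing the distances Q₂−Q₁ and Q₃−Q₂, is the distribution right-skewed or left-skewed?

left-skewed

Q₂ − Q₁ = 23.0;  Q₃ − Q₂ = 14.8
Q₂ − Q₁ > Q₃ − Q₂ ⇒ the lower half is more spread out ⇒ left-skewed.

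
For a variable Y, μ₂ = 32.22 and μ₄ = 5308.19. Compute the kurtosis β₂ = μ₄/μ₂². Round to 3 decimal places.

μ₂² = 32.22² = 1038.12840
μ₄/μ₂² = 5308.19 / 1038.12840 = 5.11323
β₂ ≈ 5.113

5.113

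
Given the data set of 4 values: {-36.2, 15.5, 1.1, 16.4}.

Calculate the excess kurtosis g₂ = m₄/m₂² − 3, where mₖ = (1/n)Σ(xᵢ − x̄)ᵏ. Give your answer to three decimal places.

x̄ = -0.8000
Σ(xᵢ − x̄)² = 1818.3000 ⇒ m₂ = 454.57500
Σ(xᵢ − x̄)⁴ = 1728535.4994 ⇒ m₄ = 432133.87485
m₂² = 206638.43062
g₂ = m₄/m₂² − 3 = 2.09126 − 3 ≈ -0.909

-0.909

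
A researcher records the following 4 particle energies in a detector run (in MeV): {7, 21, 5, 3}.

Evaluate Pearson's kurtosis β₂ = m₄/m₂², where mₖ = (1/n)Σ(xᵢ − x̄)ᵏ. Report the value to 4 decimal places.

x̄ = 9.0000
Σ(xᵢ − x̄)² = 200.0000 ⇒ m₂ = 50.00000
Σ(xᵢ − x̄)⁴ = 22304.0000 ⇒ m₄ = 5576.00000
m₂² = 2500.00000
β₂ = m₄/m₂² = 5576.00000 / 2500.00000 ≈ 2.2304

2.2304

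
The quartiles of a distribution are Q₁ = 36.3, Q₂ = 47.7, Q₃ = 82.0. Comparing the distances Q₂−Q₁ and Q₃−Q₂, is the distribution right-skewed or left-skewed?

right-skewed

Q₂ − Q₁ = 11.4;  Q₃ − Q₂ = 34.3
Q₃ − Q₂ > Q₂ − Q₁ ⇒ the upper half is more spread out ⇒ right-skewed.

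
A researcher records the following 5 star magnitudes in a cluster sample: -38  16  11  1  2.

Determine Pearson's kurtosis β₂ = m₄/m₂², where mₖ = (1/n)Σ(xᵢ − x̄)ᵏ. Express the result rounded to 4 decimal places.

x̄ = -1.6000
Σ(xᵢ − x̄)² = 1813.2000 ⇒ m₂ = 362.64000
Σ(xᵢ − x̄)⁴ = 1876888.6560 ⇒ m₄ = 375377.73120
m₂² = 131507.76960
β₂ = m₄/m₂² = 375377.73120 / 131507.76960 ≈ 2.8544

2.8544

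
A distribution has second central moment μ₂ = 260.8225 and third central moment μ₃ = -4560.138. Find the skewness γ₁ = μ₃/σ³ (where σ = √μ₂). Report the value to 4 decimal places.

σ = √μ₂ = √260.8225 = 16.15000
σ³ = μ₂^(3/2) = 4212.28338
γ₁ = μ₃/σ³ = -4560.138 / 4212.28338 ≈ -1.0826

-1.0826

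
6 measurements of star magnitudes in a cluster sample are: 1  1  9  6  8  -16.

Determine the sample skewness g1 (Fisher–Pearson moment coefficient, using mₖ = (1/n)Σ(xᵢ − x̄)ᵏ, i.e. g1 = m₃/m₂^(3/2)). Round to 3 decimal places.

x̄ = (1 + 1 + 9 + 6 + 8 - 16) / 6 = 1.5000
deviations (xᵢ − x̄): -0.5000, -0.5000, 7.5000, 4.5000, 6.5000, -17.5000
Σ(xᵢ − x̄)² = 425.5000 ⇒ m₂ = 425.5000/6 = 70.91667
Σ(xᵢ − x̄)³ = -4572.0000 ⇒ m₃ = -4572.0000/6 = -762.00000
m₂^(3/2) = 70.91667^(1.5) = 597.20367
g1 = m₃ / m₂^(3/2) = -762.00000 / 597.20367 ≈ -1.276

-1.276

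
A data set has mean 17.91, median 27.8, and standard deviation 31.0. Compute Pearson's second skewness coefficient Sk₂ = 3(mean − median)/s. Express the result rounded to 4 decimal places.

-0.9571

Sk₂ = 3(17.91 − 27.8) / 31.0 = 3 × -9.8900 / 31.0
    = -29.6700 / 31.0 ≈ -0.9571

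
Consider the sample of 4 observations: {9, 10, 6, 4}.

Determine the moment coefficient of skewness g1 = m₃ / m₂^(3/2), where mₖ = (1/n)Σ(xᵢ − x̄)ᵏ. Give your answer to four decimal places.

-0.1866

x̄ = (9 + 10 + 6 + 4) / 4 = 7.2500
deviations (xᵢ − x̄): 1.7500, 2.7500, -1.2500, -3.2500
Σ(xᵢ − x̄)² = 22.7500 ⇒ m₂ = 22.7500/4 = 5.68750
Σ(xᵢ − x̄)³ = -10.1250 ⇒ m₃ = -10.1250/4 = -2.53125
m₂^(3/2) = 5.68750^(1.5) = 13.56382
g1 = m₃ / m₂^(3/2) = -2.53125 / 13.56382 ≈ -0.1866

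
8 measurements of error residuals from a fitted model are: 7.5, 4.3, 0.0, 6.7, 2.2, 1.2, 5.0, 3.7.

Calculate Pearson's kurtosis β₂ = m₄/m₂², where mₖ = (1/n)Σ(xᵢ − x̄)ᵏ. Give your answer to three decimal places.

1.844

x̄ = 3.8250
Σ(xᵢ − x̄)² = 47.5550 ⇒ m₂ = 5.94438
Σ(xᵢ − x̄)⁴ = 521.1885 ⇒ m₄ = 65.14857
m₂² = 35.33559
β₂ = m₄/m₂² = 65.14857 / 35.33559 ≈ 1.844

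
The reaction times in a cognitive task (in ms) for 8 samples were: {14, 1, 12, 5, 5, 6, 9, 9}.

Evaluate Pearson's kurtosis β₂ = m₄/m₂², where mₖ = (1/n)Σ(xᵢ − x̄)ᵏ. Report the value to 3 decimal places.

x̄ = 7.6250
Σ(xᵢ − x̄)² = 123.8750 ⇒ m₂ = 15.48438
Σ(xᵢ − x̄)⁴ = 4053.4941 ⇒ m₄ = 506.68677
m₂² = 239.76587
β₂ = m₄/m₂² = 506.68677 / 239.76587 ≈ 2.113

2.113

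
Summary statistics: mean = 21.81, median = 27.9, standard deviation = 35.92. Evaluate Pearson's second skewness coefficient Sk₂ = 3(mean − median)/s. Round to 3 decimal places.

-0.509

Sk₂ = 3(21.81 − 27.9) / 35.92 = 3 × -6.0900 / 35.92
    = -18.2700 / 35.92 ≈ -0.509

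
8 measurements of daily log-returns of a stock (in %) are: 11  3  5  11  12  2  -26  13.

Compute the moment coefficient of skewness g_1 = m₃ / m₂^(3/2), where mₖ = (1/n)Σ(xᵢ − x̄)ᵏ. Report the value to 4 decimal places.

-1.7904

x̄ = (11 + 3 + 5 + 11 + 12 + 2 - 26 + 13) / 8 = 3.8750
deviations (xᵢ − x̄): 7.1250, -0.8750, 1.1250, 7.1250, 8.1250, -1.8750, -29.8750, 9.1250
Σ(xᵢ − x̄)² = 1148.8750 ⇒ m₂ = 1148.8750/8 = 143.60938
Σ(xᵢ − x̄)³ = -24650.1563 ⇒ m₃ = -24650.1563/8 = -3081.26953
m₂^(3/2) = 143.60938^(1.5) = 1720.97352
g_1 = m₃ / m₂^(3/2) = -3081.26953 / 1720.97352 ≈ -1.7904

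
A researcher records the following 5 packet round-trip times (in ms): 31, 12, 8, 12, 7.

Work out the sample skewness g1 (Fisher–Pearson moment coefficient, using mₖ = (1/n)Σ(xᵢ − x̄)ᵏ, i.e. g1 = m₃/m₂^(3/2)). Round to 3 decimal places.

x̄ = (31 + 12 + 8 + 12 + 7) / 5 = 14.0000
deviations (xᵢ − x̄): 17.0000, -2.0000, -6.0000, -2.0000, -7.0000
Σ(xᵢ − x̄)² = 382.0000 ⇒ m₂ = 382.0000/5 = 76.40000
Σ(xᵢ − x̄)³ = 4338.0000 ⇒ m₃ = 4338.0000/5 = 867.60000
m₂^(3/2) = 76.40000^(1.5) = 667.79019
g1 = m₃ / m₂^(3/2) = 867.60000 / 667.79019 ≈ 1.299

1.299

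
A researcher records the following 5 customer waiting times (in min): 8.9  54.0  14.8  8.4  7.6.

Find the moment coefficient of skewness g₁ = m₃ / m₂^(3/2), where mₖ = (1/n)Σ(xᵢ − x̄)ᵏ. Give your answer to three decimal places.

1.427

x̄ = (8.9 + 54.0 + 14.8 + 8.4 + 7.6) / 5 = 18.7400
deviations (xᵢ − x̄): -9.8400, 35.2600, -3.9400, -10.3400, -11.1400
Σ(xᵢ − x̄)² = 1586.6320 ⇒ m₂ = 1586.6320/5 = 317.32640
Σ(xᵢ − x̄)³ = 40335.7118 ⇒ m₃ = 40335.7118/5 = 8067.14237
m₂^(3/2) = 317.32640^(1.5) = 5652.74386
g₁ = m₃ / m₂^(3/2) = 8067.14237 / 5652.74386 ≈ 1.427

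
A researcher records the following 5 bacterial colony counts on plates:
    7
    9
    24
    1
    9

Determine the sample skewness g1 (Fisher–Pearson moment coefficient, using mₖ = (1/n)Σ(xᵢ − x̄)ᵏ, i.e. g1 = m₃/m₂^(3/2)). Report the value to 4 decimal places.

0.9086

x̄ = (7 + 9 + 24 + 1 + 9) / 5 = 10.0000
deviations (xᵢ − x̄): -3.0000, -1.0000, 14.0000, -9.0000, -1.0000
Σ(xᵢ − x̄)² = 288.0000 ⇒ m₂ = 288.0000/5 = 57.60000
Σ(xᵢ − x̄)³ = 1986.0000 ⇒ m₃ = 1986.0000/5 = 397.20000
m₂^(3/2) = 57.60000^(1.5) = 437.15326
g1 = m₃ / m₂^(3/2) = 397.20000 / 437.15326 ≈ 0.9086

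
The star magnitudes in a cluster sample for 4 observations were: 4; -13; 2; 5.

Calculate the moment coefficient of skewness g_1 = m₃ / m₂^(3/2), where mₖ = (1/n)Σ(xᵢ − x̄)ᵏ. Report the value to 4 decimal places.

x̄ = (4 - 13 + 2 + 5) / 4 = -0.5000
deviations (xᵢ − x̄): 4.5000, -12.5000, 2.5000, 5.5000
Σ(xᵢ − x̄)² = 213.0000 ⇒ m₂ = 213.0000/4 = 53.25000
Σ(xᵢ − x̄)³ = -1680.0000 ⇒ m₃ = -1680.0000/4 = -420.00000
m₂^(3/2) = 53.25000^(1.5) = 388.57908
g_1 = m₃ / m₂^(3/2) = -420.00000 / 388.57908 ≈ -1.0809

-1.0809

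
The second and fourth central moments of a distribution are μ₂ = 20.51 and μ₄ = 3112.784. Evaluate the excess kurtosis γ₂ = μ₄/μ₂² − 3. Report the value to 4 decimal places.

μ₂² = 20.51² = 420.66010
μ₄/μ₂² = 3112.784 / 420.66010 = 7.39976
γ₂ = 7.39976 − 3 ≈ 4.3998

4.3998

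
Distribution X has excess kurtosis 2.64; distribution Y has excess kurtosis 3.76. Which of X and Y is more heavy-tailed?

Y

Higher excess kurtosis ⇒ heavier tails relative to the normal distribution.
2.64 vs 3.76: the larger is 3.76, so Y has heavier tails.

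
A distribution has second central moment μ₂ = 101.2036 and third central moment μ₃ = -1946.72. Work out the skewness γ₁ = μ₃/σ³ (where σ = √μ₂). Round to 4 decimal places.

-1.9121

σ = √μ₂ = √101.2036 = 10.06000
σ³ = μ₂^(3/2) = 1018.10822
γ₁ = μ₃/σ³ = -1946.72 / 1018.10822 ≈ -1.9121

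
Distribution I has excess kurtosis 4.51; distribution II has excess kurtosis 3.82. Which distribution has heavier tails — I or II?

I

Higher excess kurtosis ⇒ heavier tails relative to the normal distribution.
4.51 vs 3.82: the larger is 4.51, so I has heavier tails.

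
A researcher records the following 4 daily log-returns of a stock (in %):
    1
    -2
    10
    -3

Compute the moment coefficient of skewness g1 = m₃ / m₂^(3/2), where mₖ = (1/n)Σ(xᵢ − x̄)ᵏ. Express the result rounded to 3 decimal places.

0.892

x̄ = (1 - 2 + 10 - 3) / 4 = 1.5000
deviations (xᵢ − x̄): -0.5000, -3.5000, 8.5000, -4.5000
Σ(xᵢ − x̄)² = 105.0000 ⇒ m₂ = 105.0000/4 = 26.25000
Σ(xᵢ − x̄)³ = 480.0000 ⇒ m₃ = 480.0000/4 = 120.00000
m₂^(3/2) = 26.25000^(1.5) = 134.49123
g1 = m₃ / m₂^(3/2) = 120.00000 / 134.49123 ≈ 0.892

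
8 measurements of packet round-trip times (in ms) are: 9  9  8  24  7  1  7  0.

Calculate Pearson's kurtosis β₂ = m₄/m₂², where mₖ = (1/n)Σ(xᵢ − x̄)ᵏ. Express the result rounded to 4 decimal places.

x̄ = 8.1250
Σ(xᵢ − x̄)² = 372.8750 ⇒ m₂ = 46.60938
Σ(xᵢ − x̄)⁴ = 70451.4629 ⇒ m₄ = 8806.43286
m₂² = 2172.43384
β₂ = m₄/m₂² = 8806.43286 / 2172.43384 ≈ 4.0537

4.0537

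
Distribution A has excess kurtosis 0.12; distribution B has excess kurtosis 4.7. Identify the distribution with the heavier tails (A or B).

Higher excess kurtosis ⇒ heavier tails relative to the normal distribution.
0.12 vs 4.7: the larger is 4.7, so B has heavier tails.

B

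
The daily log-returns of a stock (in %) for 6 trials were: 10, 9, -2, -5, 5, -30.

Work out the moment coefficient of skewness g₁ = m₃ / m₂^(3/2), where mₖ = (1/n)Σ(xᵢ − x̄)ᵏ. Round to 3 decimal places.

x̄ = (10 + 9 - 2 - 5 + 5 - 30) / 6 = -2.1667
deviations (xᵢ − x̄): 12.1667, 11.1667, 0.1667, -2.8333, 7.1667, -27.8333
Σ(xᵢ − x̄)² = 1106.8333 ⇒ m₂ = 1106.8333/6 = 184.47222
Σ(xᵢ − x̄)³ = -18023.5556 ⇒ m₃ = -18023.5556/6 = -3003.92593
m₂^(3/2) = 184.47222^(1.5) = 2505.51190
g₁ = m₃ / m₂^(3/2) = -3003.92593 / 2505.51190 ≈ -1.199

-1.199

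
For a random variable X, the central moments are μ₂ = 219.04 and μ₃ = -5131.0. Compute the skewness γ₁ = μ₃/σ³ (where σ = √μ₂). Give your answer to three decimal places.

-1.583

σ = √μ₂ = √219.04 = 14.80000
σ³ = μ₂^(3/2) = 3241.79200
γ₁ = μ₃/σ³ = -5131.0 / 3241.79200 ≈ -1.583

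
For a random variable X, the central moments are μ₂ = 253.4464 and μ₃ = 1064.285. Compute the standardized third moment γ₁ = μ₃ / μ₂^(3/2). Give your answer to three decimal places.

0.264

σ = √μ₂ = √253.4464 = 15.92000
σ³ = μ₂^(3/2) = 4034.86669
γ₁ = μ₃/σ³ = 1064.285 / 4034.86669 ≈ 0.264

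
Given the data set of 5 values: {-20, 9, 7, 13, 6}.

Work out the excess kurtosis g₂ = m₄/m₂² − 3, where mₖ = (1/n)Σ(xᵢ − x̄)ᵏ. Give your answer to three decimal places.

x̄ = 3.0000
Σ(xᵢ − x̄)² = 690.0000 ⇒ m₂ = 138.00000
Σ(xᵢ − x̄)⁴ = 291474.0000 ⇒ m₄ = 58294.80000
m₂² = 19044.00000
g₂ = m₄/m₂² − 3 = 3.06106 − 3 ≈ 0.061

0.061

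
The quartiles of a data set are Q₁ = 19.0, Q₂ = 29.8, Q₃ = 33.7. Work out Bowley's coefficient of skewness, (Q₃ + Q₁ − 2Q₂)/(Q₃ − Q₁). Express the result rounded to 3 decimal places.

-0.469

numerator: Q₃ + Q₁ − 2Q₂ = 33.7 + 19.0 − 2×29.8 = -6.9000
denominator: Q₃ − Q₁ = 33.7 − 19.0 = 14.7000
Bowley skewness = -6.9000 / 14.7000 ≈ -0.469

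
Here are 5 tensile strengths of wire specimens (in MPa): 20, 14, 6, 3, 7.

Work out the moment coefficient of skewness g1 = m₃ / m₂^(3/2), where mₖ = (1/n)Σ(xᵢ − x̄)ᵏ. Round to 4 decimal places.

x̄ = (20 + 14 + 6 + 3 + 7) / 5 = 10.0000
deviations (xᵢ − x̄): 10.0000, 4.0000, -4.0000, -7.0000, -3.0000
Σ(xᵢ − x̄)² = 190.0000 ⇒ m₂ = 190.0000/5 = 38.00000
Σ(xᵢ − x̄)³ = 630.0000 ⇒ m₃ = 630.0000/5 = 126.00000
m₂^(3/2) = 38.00000^(1.5) = 234.24773
g1 = m₃ / m₂^(3/2) = 126.00000 / 234.24773 ≈ 0.5379

0.5379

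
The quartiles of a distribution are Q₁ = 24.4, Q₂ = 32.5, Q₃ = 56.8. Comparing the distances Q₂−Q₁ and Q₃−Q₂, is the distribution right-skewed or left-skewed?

Q₂ − Q₁ = 8.1;  Q₃ − Q₂ = 24.3
Q₃ − Q₂ > Q₂ − Q₁ ⇒ the upper half is more spread out ⇒ right-skewed.

right-skewed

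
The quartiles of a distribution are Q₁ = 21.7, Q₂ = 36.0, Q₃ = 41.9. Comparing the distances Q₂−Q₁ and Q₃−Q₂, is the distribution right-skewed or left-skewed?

Q₂ − Q₁ = 14.3;  Q₃ − Q₂ = 5.9
Q₂ − Q₁ > Q₃ − Q₂ ⇒ the lower half is more spread out ⇒ left-skewed.

left-skewed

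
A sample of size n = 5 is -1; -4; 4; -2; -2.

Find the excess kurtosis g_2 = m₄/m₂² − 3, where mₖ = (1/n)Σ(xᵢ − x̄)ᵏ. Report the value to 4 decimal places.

x̄ = -1.0000
Σ(xᵢ − x̄)² = 36.0000 ⇒ m₂ = 7.20000
Σ(xᵢ − x̄)⁴ = 708.0000 ⇒ m₄ = 141.60000
m₂² = 51.84000
g_2 = m₄/m₂² − 3 = 2.73148 − 3 ≈ -0.2685

-0.2685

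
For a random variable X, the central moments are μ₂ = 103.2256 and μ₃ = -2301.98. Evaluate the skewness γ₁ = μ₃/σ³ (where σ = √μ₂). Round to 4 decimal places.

σ = √μ₂ = √103.2256 = 10.16000
σ³ = μ₂^(3/2) = 1048.77210
γ₁ = μ₃/σ³ = -2301.98 / 1048.77210 ≈ -2.1949

-2.1949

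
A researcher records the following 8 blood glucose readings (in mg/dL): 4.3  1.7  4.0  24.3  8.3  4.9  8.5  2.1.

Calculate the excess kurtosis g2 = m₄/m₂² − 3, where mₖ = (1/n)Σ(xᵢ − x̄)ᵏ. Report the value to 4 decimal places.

1.8887

x̄ = 7.2625
Σ(xᵢ − x̄)² = 375.4788 ⇒ m₂ = 46.93484
Σ(xᵢ − x̄)⁴ = 86153.0341 ⇒ m₄ = 10769.12926
m₂² = 2202.87956
g2 = m₄/m₂² − 3 = 4.88866 − 3 ≈ 1.8887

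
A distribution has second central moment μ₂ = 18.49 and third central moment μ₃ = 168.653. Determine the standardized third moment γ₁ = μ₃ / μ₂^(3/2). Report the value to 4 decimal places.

σ = √μ₂ = √18.49 = 4.30000
σ³ = μ₂^(3/2) = 79.50700
γ₁ = μ₃/σ³ = 168.653 / 79.50700 ≈ 2.1212

2.1212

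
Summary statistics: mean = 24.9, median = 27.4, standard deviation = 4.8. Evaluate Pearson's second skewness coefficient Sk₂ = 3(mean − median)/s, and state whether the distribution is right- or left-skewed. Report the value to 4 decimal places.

Sk₂ = 3(24.9 − 27.4) / 4.8 = 3 × -2.5000 / 4.8
    = -7.5000 / 4.8 ≈ -1.5625
Sk₂ < 0 ⇒ mean < median ⇒ left-skewed (negative skew).

-1.5625, left-skewed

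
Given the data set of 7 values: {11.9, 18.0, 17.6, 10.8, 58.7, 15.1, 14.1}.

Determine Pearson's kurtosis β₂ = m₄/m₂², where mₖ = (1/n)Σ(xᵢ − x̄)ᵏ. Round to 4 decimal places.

x̄ = 20.8857
Σ(xᵢ − x̄)² = 1711.0286 ⇒ m₂ = 244.43265
Σ(xᵢ − x̄)⁴ = 2064965.1872 ⇒ m₄ = 294995.02674
m₂² = 59747.32188
β₂ = m₄/m₂² = 294995.02674 / 59747.32188 ≈ 4.9374

4.9374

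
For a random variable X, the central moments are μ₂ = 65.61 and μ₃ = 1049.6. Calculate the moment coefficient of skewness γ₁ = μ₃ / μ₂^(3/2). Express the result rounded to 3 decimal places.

σ = √μ₂ = √65.61 = 8.10000
σ³ = μ₂^(3/2) = 531.44100
γ₁ = μ₃/σ³ = 1049.6 / 531.44100 ≈ 1.975

1.975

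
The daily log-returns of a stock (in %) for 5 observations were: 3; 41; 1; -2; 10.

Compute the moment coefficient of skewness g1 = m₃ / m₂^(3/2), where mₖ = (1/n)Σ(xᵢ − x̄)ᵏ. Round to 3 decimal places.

1.279

x̄ = (3 + 41 + 1 - 2 + 10) / 5 = 10.6000
deviations (xᵢ − x̄): -7.6000, 30.4000, -9.6000, -12.6000, -0.6000
Σ(xᵢ − x̄)² = 1233.2000 ⇒ m₂ = 1233.2000/5 = 246.64000
Σ(xᵢ − x̄)³ = 24770.1600 ⇒ m₃ = 24770.1600/5 = 4954.03200
m₂^(3/2) = 246.64000^(1.5) = 3873.42604
g1 = m₃ / m₂^(3/2) = 4954.03200 / 3873.42604 ≈ 1.279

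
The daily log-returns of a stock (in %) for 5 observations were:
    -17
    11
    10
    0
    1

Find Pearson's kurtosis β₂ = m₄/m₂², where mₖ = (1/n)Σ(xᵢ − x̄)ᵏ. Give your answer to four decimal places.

2.3735

x̄ = 1.0000
Σ(xᵢ − x̄)² = 506.0000 ⇒ m₂ = 101.20000
Σ(xᵢ − x̄)⁴ = 121538.0000 ⇒ m₄ = 24307.60000
m₂² = 10241.44000
β₂ = m₄/m₂² = 24307.60000 / 10241.44000 ≈ 2.3735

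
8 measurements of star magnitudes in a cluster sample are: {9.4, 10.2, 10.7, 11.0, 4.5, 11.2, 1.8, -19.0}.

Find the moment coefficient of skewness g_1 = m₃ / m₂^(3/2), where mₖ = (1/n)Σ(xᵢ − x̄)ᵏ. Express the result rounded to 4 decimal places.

-1.8183

x̄ = (9.4 + 10.2 + 10.7 + 11.0 + 4.5 + 11.2 + 1.8 - 19.0) / 8 = 4.9750
deviations (xᵢ − x̄): 4.4250, 5.2250, 5.7250, 6.0250, -0.4750, 6.2250, -3.1750, -23.9750
Σ(xᵢ − x̄)² = 739.8150 ⇒ m₂ = 739.8150/8 = 92.47688
Σ(xᵢ − x̄)³ = -12936.0938 ⇒ m₃ = -12936.0938/8 = -1617.01172
m₂^(3/2) = 92.47688^(1.5) = 889.30292
g_1 = m₃ / m₂^(3/2) = -1617.01172 / 889.30292 ≈ -1.8183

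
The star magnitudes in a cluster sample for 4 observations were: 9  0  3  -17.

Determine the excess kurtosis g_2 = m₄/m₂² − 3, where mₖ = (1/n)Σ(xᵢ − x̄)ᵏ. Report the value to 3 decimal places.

-0.901

x̄ = -1.2500
Σ(xᵢ − x̄)² = 372.7500 ⇒ m₂ = 93.18750
Σ(xᵢ − x̄)⁴ = 72901.8281 ⇒ m₄ = 18225.45703
m₂² = 8683.91016
g_2 = m₄/m₂² − 3 = 2.09876 − 3 ≈ -0.901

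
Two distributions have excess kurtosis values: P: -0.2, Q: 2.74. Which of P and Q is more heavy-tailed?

Q

Higher excess kurtosis ⇒ heavier tails relative to the normal distribution.
-0.2 vs 2.74: the larger is 2.74, so Q has heavier tails. (Q is leptokurtic — heavier-than-normal tails; the other is platykurtic.)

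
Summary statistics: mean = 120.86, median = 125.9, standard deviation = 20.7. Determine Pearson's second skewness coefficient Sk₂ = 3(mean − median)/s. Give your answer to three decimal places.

Sk₂ = 3(120.86 − 125.9) / 20.7 = 3 × -5.0400 / 20.7
    = -15.1200 / 20.7 ≈ -0.730

-0.730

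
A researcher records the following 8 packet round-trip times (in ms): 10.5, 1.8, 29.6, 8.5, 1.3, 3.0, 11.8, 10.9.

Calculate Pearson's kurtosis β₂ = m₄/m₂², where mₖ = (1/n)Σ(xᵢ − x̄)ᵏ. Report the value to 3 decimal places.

x̄ = 9.6750
Σ(xᵢ − x̄)² = 581.7950 ⇒ m₂ = 72.72438
Σ(xᵢ − x̄)⁴ = 168389.3271 ⇒ m₄ = 21048.66589
m₂² = 5288.83472
β₂ = m₄/m₂² = 21048.66589 / 5288.83472 ≈ 3.980

3.980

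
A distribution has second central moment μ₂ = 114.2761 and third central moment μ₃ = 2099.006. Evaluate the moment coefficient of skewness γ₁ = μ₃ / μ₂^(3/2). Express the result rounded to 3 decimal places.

1.718

σ = √μ₂ = √114.2761 = 10.69000
σ³ = μ₂^(3/2) = 1221.61151
γ₁ = μ₃/σ³ = 2099.006 / 1221.61151 ≈ 1.718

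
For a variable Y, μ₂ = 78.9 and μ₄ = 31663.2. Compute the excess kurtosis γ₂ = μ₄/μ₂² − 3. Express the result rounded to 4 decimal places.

2.0863

μ₂² = 78.9² = 6225.21000
μ₄/μ₂² = 31663.2 / 6225.21000 = 5.08629
γ₂ = 5.08629 − 3 ≈ 2.0863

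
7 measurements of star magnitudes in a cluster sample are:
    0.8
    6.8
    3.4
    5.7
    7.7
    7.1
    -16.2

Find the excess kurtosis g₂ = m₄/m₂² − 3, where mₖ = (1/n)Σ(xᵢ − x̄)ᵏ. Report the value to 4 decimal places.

x̄ = 2.1857
Σ(xᵢ − x̄)² = 429.6286 ⇒ m₂ = 61.37551
Σ(xᵢ − x̄)⁴ = 116386.8779 ⇒ m₄ = 16626.69684
m₂² = 3766.95325
g₂ = m₄/m₂² − 3 = 4.41383 − 3 ≈ 1.4138

1.4138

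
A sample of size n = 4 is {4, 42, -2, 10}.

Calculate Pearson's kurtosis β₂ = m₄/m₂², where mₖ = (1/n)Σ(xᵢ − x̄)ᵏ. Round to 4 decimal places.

2.1762

x̄ = 13.5000
Σ(xᵢ − x̄)² = 1155.0000 ⇒ m₂ = 288.75000
Σ(xᵢ − x̄)⁴ = 725765.2500 ⇒ m₄ = 181441.31250
m₂² = 83376.56250
β₂ = m₄/m₂² = 181441.31250 / 83376.56250 ≈ 2.1762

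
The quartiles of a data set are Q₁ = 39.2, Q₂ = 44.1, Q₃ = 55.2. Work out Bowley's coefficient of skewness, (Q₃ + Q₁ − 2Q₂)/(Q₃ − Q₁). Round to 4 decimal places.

0.3875

numerator: Q₃ + Q₁ − 2Q₂ = 55.2 + 39.2 − 2×44.1 = 6.2000
denominator: Q₃ − Q₁ = 55.2 − 39.2 = 16.0000
Bowley skewness = 6.2000 / 16.0000 ≈ 0.3875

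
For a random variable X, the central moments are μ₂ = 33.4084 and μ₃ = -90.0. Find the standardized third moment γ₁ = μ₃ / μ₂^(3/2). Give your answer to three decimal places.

-0.466

σ = √μ₂ = √33.4084 = 5.78000
σ³ = μ₂^(3/2) = 193.10055
γ₁ = μ₃/σ³ = -90.0 / 193.10055 ≈ -0.466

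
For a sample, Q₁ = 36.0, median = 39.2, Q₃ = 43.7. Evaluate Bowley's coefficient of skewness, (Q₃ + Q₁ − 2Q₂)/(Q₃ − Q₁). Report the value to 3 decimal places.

0.169

numerator: Q₃ + Q₁ − 2Q₂ = 43.7 + 36.0 − 2×39.2 = 1.3000
denominator: Q₃ − Q₁ = 43.7 − 36.0 = 7.7000
Bowley skewness = 1.3000 / 7.7000 ≈ 0.169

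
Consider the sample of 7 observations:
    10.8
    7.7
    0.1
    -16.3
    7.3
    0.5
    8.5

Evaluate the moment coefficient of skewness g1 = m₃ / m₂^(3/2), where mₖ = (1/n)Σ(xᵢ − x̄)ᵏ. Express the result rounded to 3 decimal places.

-1.318

x̄ = (10.8 + 7.7 + 0.1 - 16.3 + 7.3 + 0.5 + 8.5) / 7 = 2.6571
deviations (xᵢ − x̄): 8.1429, 5.0429, -2.5571, -18.9571, 4.6429, -2.1571, 5.8429
Σ(xᵢ − x̄)² = 517.9971 ⇒ m₂ = 517.9971/7 = 73.99959
Σ(xᵢ − x̄)³ = -5871.7348 ⇒ m₃ = -5871.7348/7 = -838.81926
m₂^(3/2) = 73.99959^(1.5) = 636.56680
g1 = m₃ / m₂^(3/2) = -838.81926 / 636.56680 ≈ -1.318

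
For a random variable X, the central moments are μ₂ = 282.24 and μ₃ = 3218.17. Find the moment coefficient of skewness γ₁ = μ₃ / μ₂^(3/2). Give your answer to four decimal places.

σ = √μ₂ = √282.24 = 16.80000
σ³ = μ₂^(3/2) = 4741.63200
γ₁ = μ₃/σ³ = 3218.17 / 4741.63200 ≈ 0.6787

0.6787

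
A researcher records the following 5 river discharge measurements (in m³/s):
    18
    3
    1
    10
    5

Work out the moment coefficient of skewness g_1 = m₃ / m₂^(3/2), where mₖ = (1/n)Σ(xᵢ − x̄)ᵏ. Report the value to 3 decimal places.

0.752

x̄ = (18 + 3 + 1 + 10 + 5) / 5 = 7.4000
deviations (xᵢ − x̄): 10.6000, -4.4000, -6.4000, 2.6000, -2.4000
Σ(xᵢ − x̄)² = 185.2000 ⇒ m₂ = 185.2000/5 = 37.04000
Σ(xᵢ − x̄)³ = 847.4400 ⇒ m₃ = 847.4400/5 = 169.48800
m₂^(3/2) = 37.04000^(1.5) = 225.42728
g_1 = m₃ / m₂^(3/2) = 169.48800 / 225.42728 ≈ 0.752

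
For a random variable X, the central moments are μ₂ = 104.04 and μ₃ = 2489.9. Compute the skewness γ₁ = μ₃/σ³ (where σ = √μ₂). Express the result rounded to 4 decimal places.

2.3463

σ = √μ₂ = √104.04 = 10.20000
σ³ = μ₂^(3/2) = 1061.20800
γ₁ = μ₃/σ³ = 2489.9 / 1061.20800 ≈ 2.3463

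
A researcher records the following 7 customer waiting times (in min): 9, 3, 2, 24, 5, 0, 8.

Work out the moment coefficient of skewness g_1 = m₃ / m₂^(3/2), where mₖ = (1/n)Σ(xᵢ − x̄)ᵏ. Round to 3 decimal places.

x̄ = (9 + 3 + 2 + 24 + 5 + 0 + 8) / 7 = 7.2857
deviations (xᵢ − x̄): 1.7143, -4.2857, -5.2857, 16.7143, -2.2857, -7.2857, 0.7143
Σ(xᵢ − x̄)² = 387.4286 ⇒ m₂ = 387.4286/7 = 55.34694
Σ(xᵢ − x̄)³ = 4049.7551 ⇒ m₃ = 4049.7551/7 = 578.53644
m₂^(3/2) = 55.34694^(1.5) = 411.75645
g_1 = m₃ / m₂^(3/2) = 578.53644 / 411.75645 ≈ 1.405

1.405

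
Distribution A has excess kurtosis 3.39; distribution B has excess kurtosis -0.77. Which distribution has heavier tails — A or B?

A

Higher excess kurtosis ⇒ heavier tails relative to the normal distribution.
3.39 vs -0.77: the larger is 3.39, so A has heavier tails. (A is leptokurtic — heavier-than-normal tails; the other is platykurtic.)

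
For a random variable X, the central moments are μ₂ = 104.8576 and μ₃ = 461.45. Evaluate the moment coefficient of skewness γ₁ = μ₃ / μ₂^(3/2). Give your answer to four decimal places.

0.4298

σ = √μ₂ = √104.8576 = 10.24000
σ³ = μ₂^(3/2) = 1073.74182
γ₁ = μ₃/σ³ = 461.45 / 1073.74182 ≈ 0.4298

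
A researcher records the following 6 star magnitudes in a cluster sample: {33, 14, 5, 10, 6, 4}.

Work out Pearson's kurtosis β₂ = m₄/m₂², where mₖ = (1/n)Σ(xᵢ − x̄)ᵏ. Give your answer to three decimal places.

x̄ = 12.0000
Σ(xᵢ − x̄)² = 598.0000 ⇒ m₂ = 99.66667
Σ(xᵢ − x̄)⁴ = 202306.0000 ⇒ m₄ = 33717.66667
m₂² = 9933.44444
β₂ = m₄/m₂² = 33717.66667 / 9933.44444 ≈ 3.394

3.394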